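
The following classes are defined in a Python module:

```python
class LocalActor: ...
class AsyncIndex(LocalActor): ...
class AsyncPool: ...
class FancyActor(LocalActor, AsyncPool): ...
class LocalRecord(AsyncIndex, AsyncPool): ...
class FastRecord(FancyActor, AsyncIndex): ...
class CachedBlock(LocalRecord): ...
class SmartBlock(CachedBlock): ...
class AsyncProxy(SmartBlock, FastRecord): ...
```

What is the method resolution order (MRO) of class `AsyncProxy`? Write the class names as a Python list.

L[AsyncProxy] = AsyncProxy + merge(L[SmartBlock], L[FastRecord], [SmartBlock FastRecord])
  take SmartBlock:  [SmartBlock CachedBlock LocalRecord AsyncIndex LocalActor AsyncPool object] + [FastRecord FancyActor AsyncIndex LocalActor AsyncPool object] + [SmartBlock FastRecord]
  take CachedBlock:  [CachedBlock LocalRecord AsyncIndex LocalActor AsyncPool object] + [FastRecord FancyActor AsyncIndex LocalActor AsyncPool object] + [FastRecord]
  take LocalRecord:  [LocalRecord AsyncIndex LocalActor AsyncPool object] + [FastRecord FancyActor AsyncIndex LocalActor AsyncPool object] + [FastRecord]
  take FastRecord:  [AsyncIndex LocalActor AsyncPool object] + [FastRecord FancyActor AsyncIndex LocalActor AsyncPool object] + [FastRecord]
  take FancyActor:  [AsyncIndex LocalActor AsyncPool object] + [FancyActor AsyncIndex LocalActor AsyncPool object]
  take AsyncIndex:  [AsyncIndex LocalActor AsyncPool object] + [AsyncIndex LocalActor AsyncPool object]
  take LocalActor:  [LocalActor AsyncPool object] + [LocalActor AsyncPool object]
  take AsyncPool:  [AsyncPool object] + [AsyncPool object]
  take object:  [object] + [object]

[AsyncProxy, SmartBlock, CachedBlock, LocalRecord, FastRecord, FancyActor, AsyncIndex, LocalActor, AsyncPool, object]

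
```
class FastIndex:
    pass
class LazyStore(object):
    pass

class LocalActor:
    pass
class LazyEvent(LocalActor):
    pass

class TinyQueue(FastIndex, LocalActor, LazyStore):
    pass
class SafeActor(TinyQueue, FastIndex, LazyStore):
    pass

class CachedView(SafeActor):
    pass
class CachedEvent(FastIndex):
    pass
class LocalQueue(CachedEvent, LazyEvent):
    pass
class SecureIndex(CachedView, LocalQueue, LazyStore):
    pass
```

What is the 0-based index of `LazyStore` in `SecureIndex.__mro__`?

9

L[SecureIndex] = SecureIndex + merge(L[CachedView], L[LocalQueue], L[LazyStore], [CachedView LocalQueue LazyStore])
  take CachedView:  [CachedView SafeActor TinyQueue FastIndex LocalActor LazyStore object] + [LocalQueue CachedEvent FastIndex LazyEvent LocalActor object] + [LazyStore object] + [CachedView LocalQueue LazyStore]
  take SafeActor:  [SafeActor TinyQueue FastIndex LocalActor LazyStore object] + [LocalQueue CachedEvent FastIndex LazyEvent LocalActor object] + [LazyStore object] + [LocalQueue LazyStore]
  take TinyQueue:  [TinyQueue FastIndex LocalActor LazyStore object] + [LocalQueue CachedEvent FastIndex LazyEvent LocalActor object] + [LazyStore object] + [LocalQueue LazyStore]
  take LocalQueue:  [FastIndex LocalActor LazyStore object] + [LocalQueue CachedEvent FastIndex LazyEvent LocalActor object] + [LazyStore object] + [LocalQueue LazyStore]
  take CachedEvent:  [FastIndex LocalActor LazyStore object] + [CachedEvent FastIndex LazyEvent LocalActor object] + [LazyStore object] + [LazyStore]
  take FastIndex:  [FastIndex LocalActor LazyStore object] + [FastIndex LazyEvent LocalActor object] + [LazyStore object] + [LazyStore]
  take LazyEvent:  [LocalActor LazyStore object] + [LazyEvent LocalActor object] + [LazyStore object] + [LazyStore]
  take LocalActor:  [LocalActor LazyStore object] + [LocalActor object] + [LazyStore object] + [LazyStore]
  take LazyStore:  [LazyStore object] + [object] + [LazyStore object] + [LazyStore]
  take object:  [object] + [object] + [object]
MRO: SecureIndex CachedView SafeActor TinyQueue LocalQueue CachedEvent FastIndex LazyEvent LocalActor LazyStore object
LazyStore sits at index 9.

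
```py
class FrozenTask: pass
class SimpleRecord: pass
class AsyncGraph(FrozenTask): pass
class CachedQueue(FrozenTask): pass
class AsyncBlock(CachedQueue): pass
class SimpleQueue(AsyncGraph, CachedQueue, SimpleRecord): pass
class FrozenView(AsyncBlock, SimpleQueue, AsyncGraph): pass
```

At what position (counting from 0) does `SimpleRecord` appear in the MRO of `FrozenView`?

L[FrozenView] = FrozenView + merge(L[AsyncBlock], L[SimpleQueue], L[AsyncGraph], [AsyncBlock SimpleQueue AsyncGraph])
  take AsyncBlock:  [AsyncBlock CachedQueue FrozenTask object] + [SimpleQueue AsyncGraph CachedQueue FrozenTask SimpleRecord object] + [AsyncGraph FrozenTask object] + [AsyncBlock SimpleQueue AsyncGraph]
  take SimpleQueue:  [CachedQueue FrozenTask object] + [SimpleQueue AsyncGraph CachedQueue FrozenTask SimpleRecord object] + [AsyncGraph FrozenTask object] + [SimpleQueue AsyncGraph]
  take AsyncGraph:  [CachedQueue FrozenTask object] + [AsyncGraph CachedQueue FrozenTask SimpleRecord object] + [AsyncGraph FrozenTask object] + [AsyncGraph]
  take CachedQueue:  [CachedQueue FrozenTask object] + [CachedQueue FrozenTask SimpleRecord object] + [FrozenTask object]
  take FrozenTask:  [FrozenTask object] + [FrozenTask SimpleRecord object] + [FrozenTask object]
  take SimpleRecord:  [object] + [SimpleRecord object] + [object]
  take object:  [object] + [object] + [object]
MRO: FrozenView AsyncBlock SimpleQueue AsyncGraph CachedQueue FrozenTask SimpleRecord object
SimpleRecord sits at index 6.

6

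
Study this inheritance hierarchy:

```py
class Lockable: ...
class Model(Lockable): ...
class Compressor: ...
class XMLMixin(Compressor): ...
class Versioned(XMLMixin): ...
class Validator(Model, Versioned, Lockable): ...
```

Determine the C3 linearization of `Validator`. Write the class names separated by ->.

L[Validator] = Validator + merge(L[Model], L[Versioned], L[Lockable], [Model Versioned Lockable])
  take Model:  [Model Lockable object] + [Versioned XMLMixin Compressor object] + [Lockable object] + [Model Versioned Lockable]
  take Versioned:  [Lockable object] + [Versioned XMLMixin Compressor object] + [Lockable object] + [Versioned Lockable]
  take Lockable:  [Lockable object] + [XMLMixin Compressor object] + [Lockable object] + [Lockable]
  take XMLMixin:  [object] + [XMLMixin Compressor object] + [object]
  take Compressor:  [object] + [Compressor object] + [object]
  take object:  [object] + [object] + [object]

Validator -> Model -> Versioned -> Lockable -> XMLMixin -> Compressor -> object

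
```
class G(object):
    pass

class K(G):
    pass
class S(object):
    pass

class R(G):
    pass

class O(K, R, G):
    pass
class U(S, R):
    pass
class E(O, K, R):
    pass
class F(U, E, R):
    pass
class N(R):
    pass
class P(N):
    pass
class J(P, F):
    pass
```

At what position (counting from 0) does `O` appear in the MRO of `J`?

L[J] = J + merge(L[P], L[F], [P F])
  take P:  [P N R G object] + [F U S E O K R G object] + [P F]
  take N:  [N R G object] + [F U S E O K R G object] + [F]
  take F:  [R G object] + [F U S E O K R G object] + [F]
  take U:  [R G object] + [U S E O K R G object]
  take S:  [R G object] + [S E O K R G object]
  take E:  [R G object] + [E O K R G object]
  take O:  [R G object] + [O K R G object]
  take K:  [R G object] + [K R G object]
  take R:  [R G object] + [R G object]
  take G:  [G object] + [G object]
  take object:  [object] + [object]
MRO: J P N F U S E O K R G object
O sits at index 7.

7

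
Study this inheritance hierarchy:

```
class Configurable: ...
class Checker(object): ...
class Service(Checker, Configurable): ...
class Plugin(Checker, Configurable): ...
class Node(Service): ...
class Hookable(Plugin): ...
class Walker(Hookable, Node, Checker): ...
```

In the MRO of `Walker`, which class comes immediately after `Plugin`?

L[Walker] = Walker + merge(L[Hookable], L[Node], L[Checker], [Hookable Node Checker])
  take Hookable:  [Hookable Plugin Checker Configurable object] + [Node Service Checker Configurable object] + [Checker object] + [Hookable Node Checker]
  take Plugin:  [Plugin Checker Configurable object] + [Node Service Checker Configurable object] + [Checker object] + [Node Checker]
  take Node:  [Checker Configurable object] + [Node Service Checker Configurable object] + [Checker object] + [Node Checker]
  take Service:  [Checker Configurable object] + [Service Checker Configurable object] + [Checker object] + [Checker]
  take Checker:  [Checker Configurable object] + [Checker Configurable object] + [Checker object] + [Checker]
  take Configurable:  [Configurable object] + [Configurable object] + [object]
  take object:  [object] + [object] + [object]
MRO: Walker Hookable Plugin Node Service Checker Configurable object
Plugin is at position 2; next is Node.

Node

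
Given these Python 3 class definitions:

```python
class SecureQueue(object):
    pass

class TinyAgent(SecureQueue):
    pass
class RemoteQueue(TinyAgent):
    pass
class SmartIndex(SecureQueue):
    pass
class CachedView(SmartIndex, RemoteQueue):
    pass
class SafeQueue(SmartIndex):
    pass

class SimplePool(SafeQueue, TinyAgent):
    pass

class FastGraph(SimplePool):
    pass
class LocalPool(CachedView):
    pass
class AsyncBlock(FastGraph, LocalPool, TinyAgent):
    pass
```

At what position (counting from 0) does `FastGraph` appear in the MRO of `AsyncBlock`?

1

L[AsyncBlock] = AsyncBlock + merge(L[FastGraph], L[LocalPool], L[TinyAgent], [FastGraph LocalPool TinyAgent])
  take FastGraph:  [FastGraph SimplePool SafeQueue SmartIndex TinyAgent SecureQueue object] + [LocalPool CachedView SmartIndex RemoteQueue TinyAgent SecureQueue object] + [TinyAgent SecureQueue object] + [FastGraph LocalPool TinyAgent]
  take SimplePool:  [SimplePool SafeQueue SmartIndex TinyAgent SecureQueue object] + [LocalPool CachedView SmartIndex RemoteQueue TinyAgent SecureQueue object] + [TinyAgent SecureQueue object] + [LocalPool TinyAgent]
  take SafeQueue:  [SafeQueue SmartIndex TinyAgent SecureQueue object] + [LocalPool CachedView SmartIndex RemoteQueue TinyAgent SecureQueue object] + [TinyAgent SecureQueue object] + [LocalPool TinyAgent]
  take LocalPool:  [SmartIndex TinyAgent SecureQueue object] + [LocalPool CachedView SmartIndex RemoteQueue TinyAgent SecureQueue object] + [TinyAgent SecureQueue object] + [LocalPool TinyAgent]
  take CachedView:  [SmartIndex TinyAgent SecureQueue object] + [CachedView SmartIndex RemoteQueue TinyAgent SecureQueue object] + [TinyAgent SecureQueue object] + [TinyAgent]
  take SmartIndex:  [SmartIndex TinyAgent SecureQueue object] + [SmartIndex RemoteQueue TinyAgent SecureQueue object] + [TinyAgent SecureQueue object] + [TinyAgent]
  take RemoteQueue:  [TinyAgent SecureQueue object] + [RemoteQueue TinyAgent SecureQueue object] + [TinyAgent SecureQueue object] + [TinyAgent]
  take TinyAgent:  [TinyAgent SecureQueue object] + [TinyAgent SecureQueue object] + [TinyAgent SecureQueue object] + [TinyAgent]
  take SecureQueue:  [SecureQueue object] + [SecureQueue object] + [SecureQueue object]
  take object:  [object] + [object] + [object]
MRO: AsyncBlock FastGraph SimplePool SafeQueue LocalPool CachedView SmartIndex RemoteQueue TinyAgent SecureQueue object
FastGraph sits at index 1.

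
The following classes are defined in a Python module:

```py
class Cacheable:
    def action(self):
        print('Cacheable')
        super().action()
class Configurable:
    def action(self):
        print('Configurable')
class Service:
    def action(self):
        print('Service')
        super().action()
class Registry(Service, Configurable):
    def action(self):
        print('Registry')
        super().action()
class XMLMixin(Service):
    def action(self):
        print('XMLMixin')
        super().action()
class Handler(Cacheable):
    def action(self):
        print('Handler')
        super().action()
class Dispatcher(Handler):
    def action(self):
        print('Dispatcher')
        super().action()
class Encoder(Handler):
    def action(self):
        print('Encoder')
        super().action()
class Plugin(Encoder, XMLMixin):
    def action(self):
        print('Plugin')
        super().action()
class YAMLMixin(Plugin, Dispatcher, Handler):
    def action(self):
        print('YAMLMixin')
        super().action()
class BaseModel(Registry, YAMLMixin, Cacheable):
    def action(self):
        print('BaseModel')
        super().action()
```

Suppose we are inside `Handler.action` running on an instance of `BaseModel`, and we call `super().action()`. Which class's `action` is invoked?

Cacheable

L[BaseModel] = BaseModel + merge(L[Registry], L[YAMLMixin], L[Cacheable], [Registry YAMLMixin Cacheable])
  take Registry:  [Registry Service Configurable object] + [YAMLMixin Plugin Encoder Dispatcher Handler Cacheable XMLMixin Service object] + [Cacheable object] + [Registry YAMLMixin Cacheable]
  take YAMLMixin:  [Service Configurable object] + [YAMLMixin Plugin Encoder Dispatcher Handler Cacheable XMLMixin Service object] + [Cacheable object] + [YAMLMixin Cacheable]
  take Plugin:  [Service Configurable object] + [Plugin Encoder Dispatcher Handler Cacheable XMLMixin Service object] + [Cacheable object] + [Cacheable]
  take Encoder:  [Service Configurable object] + [Encoder Dispatcher Handler Cacheable XMLMixin Service object] + [Cacheable object] + [Cacheable]
  take Dispatcher:  [Service Configurable object] + [Dispatcher Handler Cacheable XMLMixin Service object] + [Cacheable object] + [Cacheable]
  take Handler:  [Service Configurable object] + [Handler Cacheable XMLMixin Service object] + [Cacheable object] + [Cacheable]
  take Cacheable:  [Service Configurable object] + [Cacheable XMLMixin Service object] + [Cacheable object] + [Cacheable]
  take XMLMixin:  [Service Configurable object] + [XMLMixin Service object] + [object]
  take Service:  [Service Configurable object] + [Service object] + [object]
  take Configurable:  [Configurable object] + [object] + [object]
  take object:  [object] + [object] + [object]
MRO: BaseModel Registry YAMLMixin Plugin Encoder Dispatcher Handler Cacheable XMLMixin Service Configurable object
super() in Handler.action on a BaseModel instance goes to the class after Handler in BaseModel's MRO: Cacheable.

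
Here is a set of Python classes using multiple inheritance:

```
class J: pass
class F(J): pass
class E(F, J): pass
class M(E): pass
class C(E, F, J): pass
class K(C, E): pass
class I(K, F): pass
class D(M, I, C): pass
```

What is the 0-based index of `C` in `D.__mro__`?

L[D] = D + merge(L[M], L[I], L[C], [M I C])
  take M:  [M E F J object] + [I K C E F J object] + [C E F J object] + [M I C]
  take I:  [E F J object] + [I K C E F J object] + [C E F J object] + [I C]
  take K:  [E F J object] + [K C E F J object] + [C E F J object] + [C]
  take C:  [E F J object] + [C E F J object] + [C E F J object] + [C]
  take E:  [E F J object] + [E F J object] + [E F J object]
  take F:  [F J object] + [F J object] + [F J object]
  take J:  [J object] + [J object] + [J object]
  take object:  [object] + [object] + [object]
MRO: D M I K C E F J object
C sits at index 4.

4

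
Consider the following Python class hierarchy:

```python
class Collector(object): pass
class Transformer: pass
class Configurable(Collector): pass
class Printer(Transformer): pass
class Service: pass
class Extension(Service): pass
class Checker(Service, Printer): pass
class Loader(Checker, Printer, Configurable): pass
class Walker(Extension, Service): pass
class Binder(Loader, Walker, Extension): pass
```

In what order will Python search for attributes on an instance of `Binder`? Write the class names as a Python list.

L[Binder] = Binder + merge(L[Loader], L[Walker], L[Extension], [Loader Walker Extension])
  take Loader:  [Loader Checker Service Printer Transformer Configurable Collector object] + [Walker Extension Service object] + [Extension Service object] + [Loader Walker Extension]
  take Checker:  [Checker Service Printer Transformer Configurable Collector object] + [Walker Extension Service object] + [Extension Service object] + [Walker Extension]
  take Walker:  [Service Printer Transformer Configurable Collector object] + [Walker Extension Service object] + [Extension Service object] + [Walker Extension]
  take Extension:  [Service Printer Transformer Configurable Collector object] + [Extension Service object] + [Extension Service object] + [Extension]
  take Service:  [Service Printer Transformer Configurable Collector object] + [Service object] + [Service object]
  take Printer:  [Printer Transformer Configurable Collector object] + [object] + [object]
  take Transformer:  [Transformer Configurable Collector object] + [object] + [object]
  take Configurable:  [Configurable Collector object] + [object] + [object]
  take Collector:  [Collector object] + [object] + [object]
  take object:  [object] + [object] + [object]

[Binder, Loader, Checker, Walker, Extension, Service, Printer, Transformer, Configurable, Collector, object]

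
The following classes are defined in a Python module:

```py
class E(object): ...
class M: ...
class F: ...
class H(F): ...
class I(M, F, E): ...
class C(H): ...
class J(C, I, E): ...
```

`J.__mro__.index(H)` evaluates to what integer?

L[J] = J + merge(L[C], L[I], L[E], [C I E])
  take C:  [C H F object] + [I M F E object] + [E object] + [C I E]
  take H:  [H F object] + [I M F E object] + [E object] + [I E]
  take I:  [F object] + [I M F E object] + [E object] + [I E]
  take M:  [F object] + [M F E object] + [E object] + [E]
  take F:  [F object] + [F E object] + [E object] + [E]
  take E:  [object] + [E object] + [E object] + [E]
  take object:  [object] + [object] + [object]
MRO: J C H I M F E object
H sits at index 2.

2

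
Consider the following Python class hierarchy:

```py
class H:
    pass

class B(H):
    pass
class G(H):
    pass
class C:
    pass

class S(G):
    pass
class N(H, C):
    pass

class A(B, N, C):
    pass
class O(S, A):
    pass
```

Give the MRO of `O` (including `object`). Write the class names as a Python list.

[O, S, G, A, B, N, H, C, object]

L[O] = O + merge(L[S], L[A], [S A])
  take S:  [S G H object] + [A B N H C object] + [S A]
  take G:  [G H object] + [A B N H C object] + [A]
  take A:  [H object] + [A B N H C object] + [A]
  take B:  [H object] + [B N H C object]
  take N:  [H object] + [N H C object]
  take H:  [H object] + [H C object]
  take C:  [object] + [C object]
  take object:  [object] + [object]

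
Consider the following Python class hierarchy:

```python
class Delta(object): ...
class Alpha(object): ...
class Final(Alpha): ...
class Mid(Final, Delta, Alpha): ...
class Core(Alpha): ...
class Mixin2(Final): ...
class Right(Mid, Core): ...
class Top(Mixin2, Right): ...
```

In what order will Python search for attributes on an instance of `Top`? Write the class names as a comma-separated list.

L[Top] = Top + merge(L[Mixin2], L[Right], [Mixin2 Right])
  take Mixin2:  [Mixin2 Final Alpha object] + [Right Mid Final Delta Core Alpha object] + [Mixin2 Right]
  take Right:  [Final Alpha object] + [Right Mid Final Delta Core Alpha object] + [Right]
  take Mid:  [Final Alpha object] + [Mid Final Delta Core Alpha object]
  take Final:  [Final Alpha object] + [Final Delta Core Alpha object]
  take Delta:  [Alpha object] + [Delta Core Alpha object]
  take Core:  [Alpha object] + [Core Alpha object]
  take Alpha:  [Alpha object] + [Alpha object]
  take object:  [object] + [object]

Top, Mixin2, Right, Mid, Final, Delta, Core, Alpha, object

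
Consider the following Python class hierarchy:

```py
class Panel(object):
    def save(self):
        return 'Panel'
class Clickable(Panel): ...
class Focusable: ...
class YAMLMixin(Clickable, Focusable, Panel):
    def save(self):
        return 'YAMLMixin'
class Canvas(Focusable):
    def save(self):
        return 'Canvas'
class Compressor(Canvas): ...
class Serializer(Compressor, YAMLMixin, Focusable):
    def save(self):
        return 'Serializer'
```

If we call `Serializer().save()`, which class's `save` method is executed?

Serializer

L[Serializer] = Serializer + merge(L[Compressor], L[YAMLMixin], L[Focusable], [Compressor YAMLMixin Focusable])
  take Compressor:  [Compressor Canvas Focusable object] + [YAMLMixin Clickable Focusable Panel object] + [Focusable object] + [Compressor YAMLMixin Focusable]
  take Canvas:  [Canvas Focusable object] + [YAMLMixin Clickable Focusable Panel object] + [Focusable object] + [YAMLMixin Focusable]
  take YAMLMixin:  [Focusable object] + [YAMLMixin Clickable Focusable Panel object] + [Focusable object] + [YAMLMixin Focusable]
  take Clickable:  [Focusable object] + [Clickable Focusable Panel object] + [Focusable object] + [Focusable]
  take Focusable:  [Focusable object] + [Focusable Panel object] + [Focusable object] + [Focusable]
  take Panel:  [object] + [Panel object] + [object]
  take object:  [object] + [object] + [object]
MRO: Serializer Compressor Canvas YAMLMixin Clickable Focusable Panel object
save is defined in: Canvas, Panel, Serializer, YAMLMixin. First along the MRO is Serializer.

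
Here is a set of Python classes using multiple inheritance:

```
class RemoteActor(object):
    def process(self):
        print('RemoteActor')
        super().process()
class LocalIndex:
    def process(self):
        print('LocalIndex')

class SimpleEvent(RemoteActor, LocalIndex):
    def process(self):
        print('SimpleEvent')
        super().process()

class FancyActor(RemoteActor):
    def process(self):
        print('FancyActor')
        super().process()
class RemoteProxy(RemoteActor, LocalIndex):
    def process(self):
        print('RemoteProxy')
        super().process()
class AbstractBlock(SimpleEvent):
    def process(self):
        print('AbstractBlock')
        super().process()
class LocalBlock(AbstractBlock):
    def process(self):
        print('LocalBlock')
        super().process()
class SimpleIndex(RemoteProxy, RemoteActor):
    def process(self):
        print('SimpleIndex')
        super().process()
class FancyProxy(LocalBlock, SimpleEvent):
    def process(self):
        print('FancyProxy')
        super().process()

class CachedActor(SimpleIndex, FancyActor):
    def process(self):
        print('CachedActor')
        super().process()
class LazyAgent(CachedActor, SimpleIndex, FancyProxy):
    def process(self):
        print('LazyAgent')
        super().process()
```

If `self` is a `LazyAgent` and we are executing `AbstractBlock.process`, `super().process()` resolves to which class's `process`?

L[LazyAgent] = LazyAgent + merge(L[CachedActor], L[SimpleIndex], L[FancyProxy], [CachedActor SimpleIndex FancyProxy])
  take CachedActor:  [CachedActor SimpleIndex RemoteProxy FancyActor RemoteActor LocalIndex object] + [SimpleIndex RemoteProxy RemoteActor LocalIndex object] + [FancyProxy LocalBlock AbstractBlock SimpleEvent RemoteActor LocalIndex object] + [CachedActor SimpleIndex FancyProxy]
  take SimpleIndex:  [SimpleIndex RemoteProxy FancyActor RemoteActor LocalIndex object] + [SimpleIndex RemoteProxy RemoteActor LocalIndex object] + [FancyProxy LocalBlock AbstractBlock SimpleEvent RemoteActor LocalIndex object] + [SimpleIndex FancyProxy]
  take RemoteProxy:  [RemoteProxy FancyActor RemoteActor LocalIndex object] + [RemoteProxy RemoteActor LocalIndex object] + [FancyProxy LocalBlock AbstractBlock SimpleEvent RemoteActor LocalIndex object] + [FancyProxy]
  take FancyActor:  [FancyActor RemoteActor LocalIndex object] + [RemoteActor LocalIndex object] + [FancyProxy LocalBlock AbstractBlock SimpleEvent RemoteActor LocalIndex object] + [FancyProxy]
  take FancyProxy:  [RemoteActor LocalIndex object] + [RemoteActor LocalIndex object] + [FancyProxy LocalBlock AbstractBlock SimpleEvent RemoteActor LocalIndex object] + [FancyProxy]
  take LocalBlock:  [RemoteActor LocalIndex object] + [RemoteActor LocalIndex object] + [LocalBlock AbstractBlock SimpleEvent RemoteActor LocalIndex object]
  take AbstractBlock:  [RemoteActor LocalIndex object] + [RemoteActor LocalIndex object] + [AbstractBlock SimpleEvent RemoteActor LocalIndex object]
  take SimpleEvent:  [RemoteActor LocalIndex object] + [RemoteActor LocalIndex object] + [SimpleEvent RemoteActor LocalIndex object]
  take RemoteActor:  [RemoteActor LocalIndex object] + [RemoteActor LocalIndex object] + [RemoteActor LocalIndex object]
  take LocalIndex:  [LocalIndex object] + [LocalIndex object] + [LocalIndex object]
  take object:  [object] + [object] + [object]
MRO: LazyAgent CachedActor SimpleIndex RemoteProxy FancyActor FancyProxy LocalBlock AbstractBlock SimpleEvent RemoteActor LocalIndex object
super() in AbstractBlock.process on a LazyAgent instance goes to the class after AbstractBlock in LazyAgent's MRO: SimpleEvent.

SimpleEvent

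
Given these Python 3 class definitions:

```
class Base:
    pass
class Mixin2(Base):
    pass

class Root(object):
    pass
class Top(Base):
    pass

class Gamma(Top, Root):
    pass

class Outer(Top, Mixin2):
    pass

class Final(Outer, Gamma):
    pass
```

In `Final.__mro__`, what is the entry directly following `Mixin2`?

L[Final] = Final + merge(L[Outer], L[Gamma], [Outer Gamma])
  take Outer:  [Outer Top Mixin2 Base object] + [Gamma Top Base Root object] + [Outer Gamma]
  take Gamma:  [Top Mixin2 Base object] + [Gamma Top Base Root object] + [Gamma]
  take Top:  [Top Mixin2 Base object] + [Top Base Root object]
  take Mixin2:  [Mixin2 Base object] + [Base Root object]
  take Base:  [Base object] + [Base Root object]
  take Root:  [object] + [Root object]
  take object:  [object] + [object]
MRO: Final Outer Gamma Top Mixin2 Base Root object
Mixin2 is at position 4; next is Base.

Base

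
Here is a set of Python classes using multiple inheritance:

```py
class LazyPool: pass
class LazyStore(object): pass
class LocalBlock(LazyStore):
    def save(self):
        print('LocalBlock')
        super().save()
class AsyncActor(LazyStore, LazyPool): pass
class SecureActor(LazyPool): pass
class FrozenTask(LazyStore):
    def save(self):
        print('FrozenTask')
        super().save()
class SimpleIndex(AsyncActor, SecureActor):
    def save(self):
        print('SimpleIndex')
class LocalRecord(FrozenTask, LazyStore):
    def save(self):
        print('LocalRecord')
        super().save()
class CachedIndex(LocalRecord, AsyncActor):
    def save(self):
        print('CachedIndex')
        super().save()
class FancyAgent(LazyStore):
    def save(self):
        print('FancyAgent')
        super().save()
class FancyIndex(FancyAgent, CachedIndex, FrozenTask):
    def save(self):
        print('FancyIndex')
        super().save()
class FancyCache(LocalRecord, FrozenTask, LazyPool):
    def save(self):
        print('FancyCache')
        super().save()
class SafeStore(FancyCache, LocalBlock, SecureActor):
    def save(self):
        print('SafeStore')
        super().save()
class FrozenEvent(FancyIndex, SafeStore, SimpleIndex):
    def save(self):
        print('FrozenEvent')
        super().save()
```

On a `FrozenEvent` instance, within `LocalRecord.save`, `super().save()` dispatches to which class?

FrozenTask

L[FrozenEvent] = FrozenEvent + merge(L[FancyIndex], L[SafeStore], L[SimpleIndex], [FancyIndex SafeStore SimpleIndex])
  take FancyIndex:  [FancyIndex FancyAgent CachedIndex LocalRecord FrozenTask AsyncActor LazyStore LazyPool object] + [SafeStore FancyCache LocalRecord FrozenTask LocalBlock LazyStore SecureActor LazyPool object] + [SimpleIndex AsyncActor LazyStore SecureActor LazyPool object] + [FancyIndex SafeStore SimpleIndex]
  take FancyAgent:  [FancyAgent CachedIndex LocalRecord FrozenTask AsyncActor LazyStore LazyPool object] + [SafeStore FancyCache LocalRecord FrozenTask LocalBlock LazyStore SecureActor LazyPool object] + [SimpleIndex AsyncActor LazyStore SecureActor LazyPool object] + [SafeStore SimpleIndex]
  take CachedIndex:  [CachedIndex LocalRecord FrozenTask AsyncActor LazyStore LazyPool object] + [SafeStore FancyCache LocalRecord FrozenTask LocalBlock LazyStore SecureActor LazyPool object] + [SimpleIndex AsyncActor LazyStore SecureActor LazyPool object] + [SafeStore SimpleIndex]
  take SafeStore:  [LocalRecord FrozenTask AsyncActor LazyStore LazyPool object] + [SafeStore FancyCache LocalRecord FrozenTask LocalBlock LazyStore SecureActor LazyPool object] + [SimpleIndex AsyncActor LazyStore SecureActor LazyPool object] + [SafeStore SimpleIndex]
  take FancyCache:  [LocalRecord FrozenTask AsyncActor LazyStore LazyPool object] + [FancyCache LocalRecord FrozenTask LocalBlock LazyStore SecureActor LazyPool object] + [SimpleIndex AsyncActor LazyStore SecureActor LazyPool object] + [SimpleIndex]
  take LocalRecord:  [LocalRecord FrozenTask AsyncActor LazyStore LazyPool object] + [LocalRecord FrozenTask LocalBlock LazyStore SecureActor LazyPool object] + [SimpleIndex AsyncActor LazyStore SecureActor LazyPool object] + [SimpleIndex]
  take FrozenTask:  [FrozenTask AsyncActor LazyStore LazyPool object] + [FrozenTask LocalBlock LazyStore SecureActor LazyPool object] + [SimpleIndex AsyncActor LazyStore SecureActor LazyPool object] + [SimpleIndex]
  take LocalBlock:  [AsyncActor LazyStore LazyPool object] + [LocalBlock LazyStore SecureActor LazyPool object] + [SimpleIndex AsyncActor LazyStore SecureActor LazyPool object] + [SimpleIndex]
  take SimpleIndex:  [AsyncActor LazyStore LazyPool object] + [LazyStore SecureActor LazyPool object] + [SimpleIndex AsyncActor LazyStore SecureActor LazyPool object] + [SimpleIndex]
  take AsyncActor:  [AsyncActor LazyStore LazyPool object] + [LazyStore SecureActor LazyPool object] + [AsyncActor LazyStore SecureActor LazyPool object]
  take LazyStore:  [LazyStore LazyPool object] + [LazyStore SecureActor LazyPool object] + [LazyStore SecureActor LazyPool object]
  take SecureActor:  [LazyPool object] + [SecureActor LazyPool object] + [SecureActor LazyPool object]
  take LazyPool:  [LazyPool object] + [LazyPool object] + [LazyPool object]
  take object:  [object] + [object] + [object]
MRO: FrozenEvent FancyIndex FancyAgent CachedIndex SafeStore FancyCache LocalRecord FrozenTask LocalBlock SimpleIndex AsyncActor LazyStore SecureActor LazyPool object
super() in LocalRecord.save on a FrozenEvent instance goes to the class after LocalRecord in FrozenEvent's MRO: FrozenTask.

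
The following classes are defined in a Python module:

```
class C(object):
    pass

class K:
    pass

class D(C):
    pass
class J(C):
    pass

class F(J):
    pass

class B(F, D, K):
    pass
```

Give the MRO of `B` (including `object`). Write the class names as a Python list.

L[B] = B + merge(L[F], L[D], L[K], [F D K])
  take F:  [F J C object] + [D C object] + [K object] + [F D K]
  take J:  [J C object] + [D C object] + [K object] + [D K]
  take D:  [C object] + [D C object] + [K object] + [D K]
  take C:  [C object] + [C object] + [K object] + [K]
  take K:  [object] + [object] + [K object] + [K]
  take object:  [object] + [object] + [object]

[B, F, J, D, C, K, object]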